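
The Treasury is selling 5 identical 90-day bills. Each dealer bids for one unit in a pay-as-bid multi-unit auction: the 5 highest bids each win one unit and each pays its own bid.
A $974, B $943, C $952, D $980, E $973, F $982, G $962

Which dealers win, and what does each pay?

F $982, D $980, A $974, E $973, G $962

Ordering the bids: 982 (F), 980 (D), 974 (A), 973 (E), 962 (G), 952 (C), 943 (B)
Top 5: F, D, A, E, G.
Each winner pays its own bid: F $982, D $980, A $974, E $973, G $962.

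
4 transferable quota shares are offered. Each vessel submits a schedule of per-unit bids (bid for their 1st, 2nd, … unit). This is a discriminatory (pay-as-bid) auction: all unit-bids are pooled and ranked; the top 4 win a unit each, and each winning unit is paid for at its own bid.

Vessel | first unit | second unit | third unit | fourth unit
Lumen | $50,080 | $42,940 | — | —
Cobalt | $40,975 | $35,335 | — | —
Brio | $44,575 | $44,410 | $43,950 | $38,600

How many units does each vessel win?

Merging the schedules and taking the best 4: 50,080 (Lumen-1), 44,575 (Brio-1), 44,410 (Brio-2), 43,950 (Brio-3)
Next rejected bid: $42,940 (not a price — pay-as-bid).
Allocation: Brio 3, Lumen 1.

Brio 3, Lumen 1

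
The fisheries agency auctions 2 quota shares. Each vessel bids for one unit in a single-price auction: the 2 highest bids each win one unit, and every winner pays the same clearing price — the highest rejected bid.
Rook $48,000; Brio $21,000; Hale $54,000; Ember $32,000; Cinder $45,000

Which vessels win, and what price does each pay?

Hale, Rook; each pays $45,000

Bids ranked high→low: 54,000 (Hale), 48,000 (Rook), 45,000 (Cinder), 32,000 (Ember), …
Winners (2 units): Hale, Rook.
Clearing price = highest rejected bid = $45,000.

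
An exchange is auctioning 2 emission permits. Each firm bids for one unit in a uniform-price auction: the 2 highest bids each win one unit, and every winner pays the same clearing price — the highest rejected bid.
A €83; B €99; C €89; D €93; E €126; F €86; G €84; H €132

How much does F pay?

Bids ranked high→low: 132 (H), 126 (E), 99 (B), 93 (D), …
Winners (2 units): H, E.
Highest unsuccessful bid: €99 → clearing price.
F does not win → pays €0.

F pays €0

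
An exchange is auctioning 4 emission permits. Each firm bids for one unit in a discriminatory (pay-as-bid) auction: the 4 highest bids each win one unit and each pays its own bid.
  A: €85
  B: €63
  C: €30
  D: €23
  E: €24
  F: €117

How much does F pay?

F pays €117

Bids ranked high→low: 117 (F), 85 (A), 63 (B), 30 (C), 24 (E), 23 (D)
Winners (4 units): F, A, B, C.
F wins → own bid €117.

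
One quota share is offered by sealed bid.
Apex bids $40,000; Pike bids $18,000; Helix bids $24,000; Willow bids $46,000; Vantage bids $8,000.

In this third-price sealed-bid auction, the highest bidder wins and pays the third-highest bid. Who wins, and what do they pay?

Bids in order: 46,000 (Willow) > 40,000 (Apex) > 24,000 (Helix) > 18,000 (Pike) > 8,000 (Vantage)
Willow wins; payment is bid #3 in the ranking = $24,000.

Willow pays $24,000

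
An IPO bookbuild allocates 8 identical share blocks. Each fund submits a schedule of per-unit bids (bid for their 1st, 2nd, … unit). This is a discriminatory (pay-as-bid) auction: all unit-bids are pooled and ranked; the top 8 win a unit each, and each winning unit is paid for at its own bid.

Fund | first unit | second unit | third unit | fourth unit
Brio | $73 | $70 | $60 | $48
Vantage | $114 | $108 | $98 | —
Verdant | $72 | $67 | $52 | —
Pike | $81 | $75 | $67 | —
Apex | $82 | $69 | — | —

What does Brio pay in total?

Brio pays $73

Merging the schedules and taking the best 8: 114 (Vantage-1), 108 (Vantage-2), 98 (Vantage-3), 82 (Apex-1), 81 (Pike-1), 75 (Pike-2), 73 (Brio-1), 72 (Verdant-1)
Next rejected bid: $70 (not a price — pay-as-bid).
Brio's winning unit-bids: 73 = $73.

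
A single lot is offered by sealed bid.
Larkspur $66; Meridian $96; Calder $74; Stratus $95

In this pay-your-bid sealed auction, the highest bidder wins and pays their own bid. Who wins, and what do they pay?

Pay-your-bid sealed auction: the highest bidder wins and pays their own bid.
Bids ranked: 96 (Meridian) > 95 (Stratus) > 74 (Calder) > 66 (Larkspur)
Meridian has the highest bid and pays exactly that: $96.

Meridian pays $96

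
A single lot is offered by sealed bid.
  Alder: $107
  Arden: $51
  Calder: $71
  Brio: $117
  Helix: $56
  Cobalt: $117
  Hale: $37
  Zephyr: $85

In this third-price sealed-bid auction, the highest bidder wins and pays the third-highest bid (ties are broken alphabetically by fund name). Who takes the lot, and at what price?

Brio pays $107

Bids in order: 117 (Brio) > 117 (Cobalt) > 107 (Alder) > 85 (Zephyr) > 71 (Calder) > 56 (Helix) > …
Tie at $117 → Brio wins by tie-break.
Brio wins; payment is bid #3 in the ranking = $107.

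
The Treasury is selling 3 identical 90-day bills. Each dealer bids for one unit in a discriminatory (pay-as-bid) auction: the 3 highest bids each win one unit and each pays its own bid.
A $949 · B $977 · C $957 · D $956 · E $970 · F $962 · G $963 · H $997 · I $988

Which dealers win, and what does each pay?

H $997, I $988, B $977

Sorting: 997 (H), 988 (I), 977 (B), 970 (E), 963 (G), …
Top 3: H, I, B.
Each winner pays its own bid: H $997, I $988, B $977.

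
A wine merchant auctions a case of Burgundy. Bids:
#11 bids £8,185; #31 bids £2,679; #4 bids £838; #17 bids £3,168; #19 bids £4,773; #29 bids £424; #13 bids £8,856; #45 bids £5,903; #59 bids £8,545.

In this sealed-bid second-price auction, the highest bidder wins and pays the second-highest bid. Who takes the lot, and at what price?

Rule: the highest bidder wins and pays the second-highest bid.
Sorting bids: 8,856 (#13) > 8,545 (#59) > 8,185 (#11) > 5,903 (#45) > 4,773 (#19) > 3,168 (#17) > …
#13 is highest; pays the second-highest bid, £8,545.

#13 pays £8,545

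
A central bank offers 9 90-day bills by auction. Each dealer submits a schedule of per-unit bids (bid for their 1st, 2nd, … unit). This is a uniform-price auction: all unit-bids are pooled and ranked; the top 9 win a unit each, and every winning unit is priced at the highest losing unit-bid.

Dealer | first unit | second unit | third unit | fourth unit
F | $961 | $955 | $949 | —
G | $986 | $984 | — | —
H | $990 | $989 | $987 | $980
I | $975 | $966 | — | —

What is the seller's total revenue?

Total revenue: $8,595

All unit-bids, highest first — top 9: 990 (H-1), 989 (H-2), 987 (H-3), 986 (G-1), 984 (G-2), 980 (H-4), 975 (I-1), 966 (I-2), 961 (F-1)
The (k+1)-th unit-bid is $955.
Allocation: F 1, G 2, H 4, I 2. Every unit priced at $955.
Revenue = 9 × 955 = $8,595.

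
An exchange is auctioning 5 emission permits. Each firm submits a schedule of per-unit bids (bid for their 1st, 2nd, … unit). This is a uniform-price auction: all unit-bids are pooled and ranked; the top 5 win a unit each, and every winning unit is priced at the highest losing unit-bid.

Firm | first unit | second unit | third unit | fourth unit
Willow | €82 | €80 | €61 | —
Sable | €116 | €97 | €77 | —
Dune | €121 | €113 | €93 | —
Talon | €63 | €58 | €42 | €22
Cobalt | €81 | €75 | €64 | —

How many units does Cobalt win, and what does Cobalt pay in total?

Cobalt: 0 units, pays €0

All unit-bids, highest first — top 5: 121 (Dune-1), 116 (Sable-1), 113 (Dune-2), 97 (Sable-2), 93 (Dune-3)
Highest rejected unit-bid = €82.
Cobalt wins 0 unit(s) at €82 each.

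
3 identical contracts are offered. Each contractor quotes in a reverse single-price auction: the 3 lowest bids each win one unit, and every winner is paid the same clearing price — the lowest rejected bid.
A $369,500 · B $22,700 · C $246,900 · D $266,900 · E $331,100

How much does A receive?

A is paid $0

Sorting: 22,700 (B), 246,900 (C), 266,900 (D), 331,100 (E), 369,500 (A)
The 3 lowest are B, C, D.
Clearing price = lowest rejected bid = $331,100.
A does not win → is paid $0.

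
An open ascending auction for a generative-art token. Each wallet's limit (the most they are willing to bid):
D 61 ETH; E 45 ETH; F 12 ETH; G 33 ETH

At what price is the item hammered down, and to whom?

Rule: the price rises until one bidder remains; the winner pays the price at which the last rival dropped out.
Limits in order: 61 (D) > 45 (E) > 33 (G) > 12 (F)
E is the last rival to drop out, at 45 ETH; D remains and wins at that price.

D wins at 45 ETH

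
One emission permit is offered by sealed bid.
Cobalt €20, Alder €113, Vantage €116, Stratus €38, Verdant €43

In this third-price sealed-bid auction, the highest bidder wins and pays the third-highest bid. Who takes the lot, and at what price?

Bids ranked: 116 (Vantage) > 113 (Alder) > 43 (Verdant) > 38 (Stratus) > 20 (Cobalt)
Vantage wins; payment is bid #3 in the ranking = €43.

Vantage pays €43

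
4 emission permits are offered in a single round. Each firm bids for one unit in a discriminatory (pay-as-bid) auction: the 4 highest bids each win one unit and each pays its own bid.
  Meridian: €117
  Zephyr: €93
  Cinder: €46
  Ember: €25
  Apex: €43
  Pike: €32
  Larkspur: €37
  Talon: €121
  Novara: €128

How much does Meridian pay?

Meridian pays €117

Bids ranked high→low: 128 (Novara), 121 (Talon), 117 (Meridian), 93 (Zephyr), 46 (Cinder), 43 (Apex), …
Winners (4 units): Novara, Talon, Meridian, Zephyr.
Meridian wins → own bid €117.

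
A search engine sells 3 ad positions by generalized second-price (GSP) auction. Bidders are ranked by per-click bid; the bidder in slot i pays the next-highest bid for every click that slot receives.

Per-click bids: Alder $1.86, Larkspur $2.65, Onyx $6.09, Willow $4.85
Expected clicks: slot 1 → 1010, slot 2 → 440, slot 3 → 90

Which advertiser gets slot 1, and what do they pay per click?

Sorting advertisers: $6.09 (Onyx) > $4.85 (Willow) > $2.65 (Larkspur) > $1.86 (Alder)
Slot 1 goes to the first-ranked bidder, Onyx, who pays the next bid down: $4.85/click.

Onyx; $4.85 per click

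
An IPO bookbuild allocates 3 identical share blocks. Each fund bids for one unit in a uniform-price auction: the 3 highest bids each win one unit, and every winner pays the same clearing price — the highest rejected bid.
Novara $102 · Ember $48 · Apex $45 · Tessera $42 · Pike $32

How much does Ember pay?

Bids ranked high→low: 102 (Novara), 48 (Ember), 45 (Apex), 42 (Tessera), 32 (Pike)
Winners (3 units): Novara, Ember, Apex.
First losing bid is Tessera's $42, which sets the uniform price.
Ember wins → pays $42.

Ember pays $42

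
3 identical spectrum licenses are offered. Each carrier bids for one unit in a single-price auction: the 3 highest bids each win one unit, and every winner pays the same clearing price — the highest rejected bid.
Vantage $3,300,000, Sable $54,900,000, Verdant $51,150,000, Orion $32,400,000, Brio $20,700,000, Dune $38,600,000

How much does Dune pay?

Dune pays $32,400,000

Sorting: 54,900,000 (Sable), 51,150,000 (Verdant), 38,600,000 (Dune), 32,400,000 (Orion), 20,700,000 (Brio), …
Top 3: Sable, Verdant, Dune.
Highest unsuccessful bid: $32,400,000 → clearing price.
Dune wins → pays $32,400,000.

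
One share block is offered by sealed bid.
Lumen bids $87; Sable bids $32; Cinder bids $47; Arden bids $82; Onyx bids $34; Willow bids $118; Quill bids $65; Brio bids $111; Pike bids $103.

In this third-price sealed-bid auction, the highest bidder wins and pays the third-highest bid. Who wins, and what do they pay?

Willow pays $103

Third-price sealed-bid auction: the highest bidder wins and pays the third-highest bid.
Sorting bids: 118 (Willow) > 111 (Brio) > 103 (Pike) > 87 (Lumen) > 82 (Arden) > 65 (Quill) > …
Willow wins; payment is bid #3 in the ranking = $103.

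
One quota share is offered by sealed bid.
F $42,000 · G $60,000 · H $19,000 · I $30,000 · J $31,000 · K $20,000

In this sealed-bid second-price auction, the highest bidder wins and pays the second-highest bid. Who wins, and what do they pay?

G pays $42,000

Rule: the highest bidder wins and pays the second-highest bid.
Bids ranked: 60,000 (G) > 42,000 (F) > 31,000 (J) > 30,000 (I) > 20,000 (K) > 19,000 (H)
G wins with the highest bid; price is set by the runner-up at $42,000.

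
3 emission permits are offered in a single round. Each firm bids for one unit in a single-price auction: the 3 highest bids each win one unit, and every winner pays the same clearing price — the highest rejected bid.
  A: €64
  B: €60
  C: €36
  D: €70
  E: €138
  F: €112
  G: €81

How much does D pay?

Ordering the bids: 138 (E), 112 (F), 81 (G), 70 (D), 64 (A), …
The 3 highest are E, F, G.
Clearing price = highest rejected bid = €70.
D does not win → pays €0.

D pays €0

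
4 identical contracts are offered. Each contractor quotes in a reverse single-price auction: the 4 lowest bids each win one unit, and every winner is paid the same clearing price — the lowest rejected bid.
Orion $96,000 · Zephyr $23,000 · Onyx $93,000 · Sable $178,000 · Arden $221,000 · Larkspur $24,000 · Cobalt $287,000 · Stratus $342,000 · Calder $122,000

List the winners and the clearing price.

Ordering the bids: 23,000 (Zephyr), 24,000 (Larkspur), 93,000 (Onyx), 96,000 (Orion), 122,000 (Calder), 178,000 (Sable), …
The 4 lowest are Zephyr, Larkspur, Onyx, Orion.
Clearing price = lowest rejected bid = $122,000.

Zephyr, Larkspur, Onyx, Orion; each is paid $122,000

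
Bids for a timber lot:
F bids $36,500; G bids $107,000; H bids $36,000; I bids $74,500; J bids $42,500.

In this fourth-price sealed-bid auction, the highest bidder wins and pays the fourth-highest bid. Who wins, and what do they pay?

Bids in order: 107,000 (G) > 74,500 (I) > 42,500 (J) > 36,500 (F) > 36,000 (H)
G wins; payment is bid #4 in the ranking = $36,500.

G pays $36,500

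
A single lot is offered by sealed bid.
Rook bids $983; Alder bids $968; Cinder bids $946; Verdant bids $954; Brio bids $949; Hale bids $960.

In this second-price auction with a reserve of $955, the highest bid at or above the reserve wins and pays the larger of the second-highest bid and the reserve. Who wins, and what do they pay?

Bids in order: 983 (Rook) > 968 (Alder) > 960 (Hale) > 954 (Verdant) > 949 (Brio) > 946 (Cinder)
Rook has the top bid at or above the reserve ($983).
max(second-highest $968, reserve $955) = $968; the reserve does not bind.

Rook pays $968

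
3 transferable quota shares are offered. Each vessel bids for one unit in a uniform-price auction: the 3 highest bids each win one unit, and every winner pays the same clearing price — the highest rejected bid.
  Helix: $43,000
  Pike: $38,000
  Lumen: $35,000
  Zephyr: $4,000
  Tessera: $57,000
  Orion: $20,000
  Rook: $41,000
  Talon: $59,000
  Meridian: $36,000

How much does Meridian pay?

Sorting: 59,000 (Talon), 57,000 (Tessera), 43,000 (Helix), 41,000 (Rook), 38,000 (Pike), …
Winners (3 units): Talon, Tessera, Helix.
First losing bid is Rook's $41,000, which sets the uniform price.
Meridian does not win → pays $0.

Meridian pays $0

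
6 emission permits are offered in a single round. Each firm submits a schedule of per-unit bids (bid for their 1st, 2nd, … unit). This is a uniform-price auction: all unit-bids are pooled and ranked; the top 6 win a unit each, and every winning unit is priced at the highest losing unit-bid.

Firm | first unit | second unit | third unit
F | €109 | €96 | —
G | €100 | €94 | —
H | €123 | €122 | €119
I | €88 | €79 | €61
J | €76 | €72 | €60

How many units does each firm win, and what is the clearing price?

F 2, G 1, H 3; clearing price €94

Merging the schedules and taking the best 6: 123 (H-1), 122 (H-2), 119 (H-3), 109 (F-1), 100 (G-1), 96 (F-2)
The (k+1)-th unit-bid is €94.
Allocation: F 2, G 1, H 3.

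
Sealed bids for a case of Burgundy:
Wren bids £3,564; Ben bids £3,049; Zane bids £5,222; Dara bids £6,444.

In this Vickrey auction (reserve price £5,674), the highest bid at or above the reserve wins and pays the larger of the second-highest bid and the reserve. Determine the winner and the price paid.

Dara pays £5,674

Sorting bids: 6,444 (Dara) > 5,222 (Zane) > 3,564 (Wren) > 3,049 (Ben)
Dara has the top bid at or above the reserve (£6,444).
max(second-highest £5,222, reserve £5,674) = £5,674.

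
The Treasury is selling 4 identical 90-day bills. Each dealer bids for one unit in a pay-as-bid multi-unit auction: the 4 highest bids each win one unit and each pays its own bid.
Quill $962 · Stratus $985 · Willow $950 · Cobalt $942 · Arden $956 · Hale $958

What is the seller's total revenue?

Sorting: 985 (Stratus), 962 (Quill), 958 (Hale), 956 (Arden), 950 (Willow), 942 (Cobalt)
The 4 highest are Stratus, Quill, Hale, Arden.
Total revenue = 985 + 962 + 958 + 956 = $3,861.

Total revenue: $3,861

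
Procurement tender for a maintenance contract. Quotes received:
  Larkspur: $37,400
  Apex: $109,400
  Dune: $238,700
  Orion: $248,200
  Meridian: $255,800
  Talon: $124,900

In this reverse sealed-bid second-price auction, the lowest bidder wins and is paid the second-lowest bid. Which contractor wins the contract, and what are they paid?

Larkspur is paid $109,400

Bids in order: 37,400 (Larkspur) < 109,400 (Apex) < 124,900 (Talon) < 238,700 (Dune) < 248,200 (Orion) < 255,800 (Meridian)
Larkspur wins with the lowest bid; price is set by the runner-up at $109,400.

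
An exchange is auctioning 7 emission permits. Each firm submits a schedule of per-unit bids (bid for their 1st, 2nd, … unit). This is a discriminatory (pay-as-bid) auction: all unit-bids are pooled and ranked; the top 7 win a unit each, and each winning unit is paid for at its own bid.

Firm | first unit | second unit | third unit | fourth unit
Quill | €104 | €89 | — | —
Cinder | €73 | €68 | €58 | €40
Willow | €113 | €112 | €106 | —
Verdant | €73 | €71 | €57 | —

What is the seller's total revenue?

Total revenue: €670

Merging the schedules and taking the best 7: 113 (Willow-1), 112 (Willow-2), 106 (Willow-3), 104 (Quill-1), 89 (Quill-2), 73 (Cinder-1), 73 (Verdant-1)
Next rejected bid: €71 (not a price — pay-as-bid).
Each winning unit pays its own bid.
Revenue = 113 + 112 + 106 + 104 + 89 + 73 + 73 = €670.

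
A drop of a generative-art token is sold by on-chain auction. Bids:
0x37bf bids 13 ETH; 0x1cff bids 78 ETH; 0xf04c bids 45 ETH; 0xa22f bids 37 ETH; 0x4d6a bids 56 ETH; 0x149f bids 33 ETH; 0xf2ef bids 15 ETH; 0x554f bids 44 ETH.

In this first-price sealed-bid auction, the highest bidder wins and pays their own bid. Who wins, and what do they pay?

0x1cff pays 78 ETH

Bids ranked: 78 (0x1cff) > 56 (0x4d6a) > 45 (0xf04c) > 44 (0x554f) > 37 (0xa22f) > 33 (0x149f) > …
0x1cff has the highest bid and pays exactly that: 78 ETH.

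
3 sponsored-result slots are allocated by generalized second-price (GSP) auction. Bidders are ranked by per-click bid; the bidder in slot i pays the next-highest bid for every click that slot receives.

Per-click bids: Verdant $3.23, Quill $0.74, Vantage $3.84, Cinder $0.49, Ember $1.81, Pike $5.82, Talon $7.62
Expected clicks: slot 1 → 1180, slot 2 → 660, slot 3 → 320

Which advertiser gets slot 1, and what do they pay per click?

Talon; $5.82 per click

Sorting advertisers: $7.62 (Talon) > $5.82 (Pike) > $3.84 (Vantage) > $3.23 (Verdant) > …
Slot 1 goes to the first-ranked bidder, Talon, who pays the next bid down: $5.82/click.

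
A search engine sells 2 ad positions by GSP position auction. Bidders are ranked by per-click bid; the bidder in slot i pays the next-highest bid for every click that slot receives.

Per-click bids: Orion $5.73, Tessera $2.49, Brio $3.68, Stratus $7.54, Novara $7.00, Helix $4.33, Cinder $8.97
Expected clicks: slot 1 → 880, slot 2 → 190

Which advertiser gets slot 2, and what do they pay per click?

Stratus; $7.00 per click

Sorting advertisers: $8.97 (Cinder) > $7.54 (Stratus) > $7.00 (Novara) > …
Slot 2 goes to the second-ranked bidder, Stratus, who pays the next bid down: $7.00/click.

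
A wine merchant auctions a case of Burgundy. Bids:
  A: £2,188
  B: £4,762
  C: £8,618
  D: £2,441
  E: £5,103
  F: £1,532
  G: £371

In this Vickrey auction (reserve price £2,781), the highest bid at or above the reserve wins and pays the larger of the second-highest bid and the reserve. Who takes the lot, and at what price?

Bids ranked: 8,618 (C) > 5,103 (E) > 4,762 (B) > 2,441 (D) > 2,188 (A) > 1,532 (F) > …
C has the top bid at or above the reserve (£8,618).
Second-highest bid £5,103 exceeds the reserve £2,781 → payment £5,103.

C pays £5,103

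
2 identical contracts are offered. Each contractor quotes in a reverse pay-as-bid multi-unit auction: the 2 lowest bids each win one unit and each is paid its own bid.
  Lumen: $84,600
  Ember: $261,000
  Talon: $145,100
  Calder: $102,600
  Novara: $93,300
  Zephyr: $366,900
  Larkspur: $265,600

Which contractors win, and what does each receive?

Lumen $84,600, Novara $93,300

Sorting: 84,600 (Lumen), 93,300 (Novara), 102,600 (Calder), 145,100 (Talon), …
Winners (2 units): Lumen, Novara.
Each winner is paid its own bid: Lumen $84,600, Novara $93,300.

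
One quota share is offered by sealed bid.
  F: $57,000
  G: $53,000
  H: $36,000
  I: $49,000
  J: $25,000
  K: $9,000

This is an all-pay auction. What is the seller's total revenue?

Total revenue: $229,000

Rule: the highest bidder wins the item, but every bidder pays their own bid.
Bids ranked: 57,000 (F) > 53,000 (G) > 49,000 (I) > 36,000 (H) > 25,000 (J) > 9,000 (K)
F wins with the top bid; all bids are sunk regardless.
Every bidder forfeits their bid regardless of winning.
Revenue = 57,000 + 53,000 + 36,000 + 49,000 + 25,000 + 9,000 = $229,000.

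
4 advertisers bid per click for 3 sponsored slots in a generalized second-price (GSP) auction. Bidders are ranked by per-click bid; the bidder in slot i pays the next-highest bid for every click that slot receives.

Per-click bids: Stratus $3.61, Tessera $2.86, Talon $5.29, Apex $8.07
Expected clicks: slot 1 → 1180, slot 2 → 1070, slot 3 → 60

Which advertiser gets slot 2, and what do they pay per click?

Talon; $3.61 per click

Per-click bids in order: $8.07 (Apex) > $5.29 (Talon) > $3.61 (Stratus) > $2.86 (Tessera)
Slot 2 goes to the second-ranked bidder, Talon, who pays the next bid down: $3.61/click.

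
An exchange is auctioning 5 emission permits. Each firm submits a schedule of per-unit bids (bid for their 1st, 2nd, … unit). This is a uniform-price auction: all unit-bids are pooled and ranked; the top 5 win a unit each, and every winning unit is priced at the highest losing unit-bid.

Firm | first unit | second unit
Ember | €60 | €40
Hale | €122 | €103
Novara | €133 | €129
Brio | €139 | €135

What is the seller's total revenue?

Pooled unit-bids ranked (top 5): 139 (Brio-1), 135 (Brio-2), 133 (Novara-1), 129 (Novara-2), 122 (Hale-1)
First bid not allocated: €103.
Allocation: Brio 2, Hale 1, Novara 2. Every unit priced at €103.
Revenue = 5 × 103 = €515.

Total revenue: €515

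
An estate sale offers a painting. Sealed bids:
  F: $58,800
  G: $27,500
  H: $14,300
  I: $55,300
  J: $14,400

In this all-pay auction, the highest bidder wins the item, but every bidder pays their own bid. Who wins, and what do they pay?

Sorting bids: 58,800 (F) > 55,300 (I) > 27,500 (G) > 14,400 (J) > 14,300 (H)
F wins with the top bid; all bids are sunk regardless.

F pays $58,800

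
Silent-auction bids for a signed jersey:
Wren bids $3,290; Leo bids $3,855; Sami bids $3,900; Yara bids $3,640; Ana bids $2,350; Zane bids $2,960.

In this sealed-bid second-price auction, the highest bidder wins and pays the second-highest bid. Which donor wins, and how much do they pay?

Sami pays $3,855

Bids ranked: 3,900 (Sami) > 3,855 (Leo) > 3,640 (Yara) > 3,290 (Wren) > 2,960 (Zane) > 2,350 (Ana)
Second-price: Sami pays Leo's bid of $3,855.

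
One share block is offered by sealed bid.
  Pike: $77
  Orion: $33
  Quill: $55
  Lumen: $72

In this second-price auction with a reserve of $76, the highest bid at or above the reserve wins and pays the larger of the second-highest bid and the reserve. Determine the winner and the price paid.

Bids in order: 77 (Pike) > 72 (Lumen) > 55 (Quill) > 33 (Orion)
Highest eligible bid: Pike at $77.
Second-highest bid $72 is below the reserve $76, so the reserve binds → payment $76.

Pike pays $76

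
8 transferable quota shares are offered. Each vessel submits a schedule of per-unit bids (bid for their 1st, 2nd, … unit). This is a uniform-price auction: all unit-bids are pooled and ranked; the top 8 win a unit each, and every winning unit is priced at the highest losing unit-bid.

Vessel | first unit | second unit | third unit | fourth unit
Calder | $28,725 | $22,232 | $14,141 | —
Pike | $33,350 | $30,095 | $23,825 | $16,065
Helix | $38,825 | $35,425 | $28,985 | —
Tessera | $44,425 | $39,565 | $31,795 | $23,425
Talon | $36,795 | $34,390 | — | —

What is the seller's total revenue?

Total revenue: $240,760

Pooled unit-bids ranked (top 8): 44,425 (Tessera-1), 39,565 (Tessera-2), 38,825 (Helix-1), 36,795 (Talon-1), 35,425 (Helix-2), 34,390 (Talon-2), 33,350 (Pike-1), 31,795 (Tessera-3)
The (k+1)-th unit-bid is $30,095.
Allocation: Helix 2, Pike 1, Talon 2, Tessera 3. Every unit priced at $30,095.
Revenue = 8 × 30,095 = $240,760.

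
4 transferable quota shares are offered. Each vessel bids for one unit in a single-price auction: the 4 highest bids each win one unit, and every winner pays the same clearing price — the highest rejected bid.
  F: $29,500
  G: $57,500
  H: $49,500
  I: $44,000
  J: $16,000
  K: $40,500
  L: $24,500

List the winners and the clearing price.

Sorting: 57,500 (G), 49,500 (H), 44,000 (I), 40,500 (K), 29,500 (F), 24,500 (L), …
Winners (4 units): G, H, I, K.
Highest unsuccessful bid: $29,500 → clearing price.

G, H, I, K; each pays $29,500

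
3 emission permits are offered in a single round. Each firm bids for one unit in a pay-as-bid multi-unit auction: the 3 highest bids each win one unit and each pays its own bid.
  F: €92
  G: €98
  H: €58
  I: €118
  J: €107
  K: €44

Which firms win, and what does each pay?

I €118, J €107, G €98

Bids ranked high→low: 118 (I), 107 (J), 98 (G), 92 (F), 58 (H), …
The 3 highest are I, J, G.
Each winner pays its own bid: I €118, J €107, G €98.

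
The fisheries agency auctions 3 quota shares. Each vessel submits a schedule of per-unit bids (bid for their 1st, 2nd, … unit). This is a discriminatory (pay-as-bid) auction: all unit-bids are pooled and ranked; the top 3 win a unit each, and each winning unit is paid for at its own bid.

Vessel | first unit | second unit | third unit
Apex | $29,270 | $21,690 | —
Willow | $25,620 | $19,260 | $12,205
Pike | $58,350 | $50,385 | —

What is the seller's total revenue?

All unit-bids, highest first — top 3: 58,350 (Pike-1), 50,385 (Pike-2), 29,270 (Apex-1)
Next rejected bid: $25,620 (not a price — pay-as-bid).
Each winning unit pays its own bid.
Revenue = 58,350 + 50,385 + 29,270 = $138,005.

Total revenue: $138,005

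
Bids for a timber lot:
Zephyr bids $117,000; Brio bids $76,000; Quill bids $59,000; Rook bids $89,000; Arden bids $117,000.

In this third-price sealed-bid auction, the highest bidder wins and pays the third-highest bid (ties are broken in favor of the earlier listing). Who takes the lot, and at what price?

Zephyr pays $89,000

Rule: the highest bidder wins and pays the third-highest bid.
Sorting bids: 117,000 (Zephyr) > 117,000 (Arden) > 89,000 (Rook) > 76,000 (Brio) > 59,000 (Quill)
Zephyr and Arden tie at $117,000; tie-break gives it to Zephyr.
Zephyr is highest; pays the third-highest bid, $89,000.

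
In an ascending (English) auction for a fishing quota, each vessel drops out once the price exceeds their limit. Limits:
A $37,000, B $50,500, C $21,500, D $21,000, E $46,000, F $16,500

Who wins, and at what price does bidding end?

Sorting limits: 50,500 (B) > 46,000 (E) > 37,000 (A) > 21,500 (C) > 21,000 (D) > 16,500 (F)
Bidding ends when E exits at $46,000; B takes it.

B wins at $46,000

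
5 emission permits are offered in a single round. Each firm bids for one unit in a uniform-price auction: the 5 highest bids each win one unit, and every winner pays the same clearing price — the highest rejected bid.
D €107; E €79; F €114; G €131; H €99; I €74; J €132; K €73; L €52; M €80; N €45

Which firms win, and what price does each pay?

J, G, F, D, H; each pays €80

Ordering the bids: 132 (J), 131 (G), 114 (F), 107 (D), 99 (H), 80 (M), 79 (E), …
Top 5: J, G, F, D, H.
Highest unsuccessful bid: €80 → clearing price.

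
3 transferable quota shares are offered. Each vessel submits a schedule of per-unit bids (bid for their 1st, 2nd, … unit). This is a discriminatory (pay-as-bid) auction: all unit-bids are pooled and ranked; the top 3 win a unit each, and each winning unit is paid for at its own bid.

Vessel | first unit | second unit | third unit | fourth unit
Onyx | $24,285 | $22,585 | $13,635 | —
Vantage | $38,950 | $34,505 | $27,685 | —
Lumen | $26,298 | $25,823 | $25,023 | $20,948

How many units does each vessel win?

Vantage 3

All unit-bids, highest first — top 3: 38,950 (Vantage-1), 34,505 (Vantage-2), 27,685 (Vantage-3)
Next rejected bid: $26,298 (not a price — pay-as-bid).
Allocation: Vantage 3.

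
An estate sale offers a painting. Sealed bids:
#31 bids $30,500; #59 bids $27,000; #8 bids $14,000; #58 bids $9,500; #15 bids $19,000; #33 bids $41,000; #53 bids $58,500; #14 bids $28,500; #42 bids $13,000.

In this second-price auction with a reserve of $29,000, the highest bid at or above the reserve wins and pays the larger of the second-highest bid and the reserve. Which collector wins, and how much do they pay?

Bids ranked: 58,500 (#53) > 41,000 (#33) > 30,500 (#31) > 28,500 (#14) > 27,000 (#59) > 19,000 (#15) > …
#53 has the top bid at or above the reserve ($58,500).
max(second-highest $41,000, reserve $29,000) = $41,000; the reserve does not bind.

#53 pays $41,000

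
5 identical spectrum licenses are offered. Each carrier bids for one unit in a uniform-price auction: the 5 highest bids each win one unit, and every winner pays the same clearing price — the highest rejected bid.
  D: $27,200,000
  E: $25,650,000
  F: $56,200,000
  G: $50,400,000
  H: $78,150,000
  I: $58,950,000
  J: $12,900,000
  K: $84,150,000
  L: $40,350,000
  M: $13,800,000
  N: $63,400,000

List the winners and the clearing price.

Sorting: 84,150,000 (K), 78,150,000 (H), 63,400,000 (N), 58,950,000 (I), 56,200,000 (F), 50,400,000 (G), 40,350,000 (L), …
The 5 highest are K, H, N, I, F.
First losing bid is G's $50,400,000, which sets the uniform price.

K, H, N, I, F; each pays $50,400,000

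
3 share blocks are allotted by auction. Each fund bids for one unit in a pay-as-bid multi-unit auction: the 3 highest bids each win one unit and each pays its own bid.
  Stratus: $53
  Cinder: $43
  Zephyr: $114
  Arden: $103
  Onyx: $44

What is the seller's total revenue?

Bids ranked high→low: 114 (Zephyr), 103 (Arden), 53 (Stratus), 44 (Onyx), 43 (Cinder)
Winners (3 units): Zephyr, Arden, Stratus.
Total revenue = 114 + 103 + 53 = $270.

Total revenue: $270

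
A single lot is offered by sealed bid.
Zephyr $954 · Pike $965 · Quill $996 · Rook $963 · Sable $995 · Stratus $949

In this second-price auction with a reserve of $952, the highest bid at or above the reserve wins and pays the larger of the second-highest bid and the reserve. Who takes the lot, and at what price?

Rule: the highest bid at or above the reserve wins and pays the larger of the second-highest bid and the reserve.
Bids ranked: 996 (Quill) > 995 (Sable) > 965 (Pike) > 963 (Rook) > 954 (Zephyr) > 949 (Stratus)
Quill has the top bid at or above the reserve ($996).
max(second-highest $995, reserve $952) = $995; the reserve does not bind.

Quill pays $995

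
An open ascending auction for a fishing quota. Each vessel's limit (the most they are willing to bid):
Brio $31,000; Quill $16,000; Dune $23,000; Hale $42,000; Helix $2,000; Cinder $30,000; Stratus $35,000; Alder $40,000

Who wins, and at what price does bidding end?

Open ascending-bid auction: the price rises until one bidder remains; the winner pays the price at which the last rival dropped out.
Sorting limits: 42,000 (Hale) > 40,000 (Alder) > 35,000 (Stratus) > 31,000 (Brio) > 30,000 (Cinder) > 23,000 (Dune) > …
Once the price passes $40,000, only Hale is left; the hammer falls at Alder's limit of $40,000.

Hale wins at $40,000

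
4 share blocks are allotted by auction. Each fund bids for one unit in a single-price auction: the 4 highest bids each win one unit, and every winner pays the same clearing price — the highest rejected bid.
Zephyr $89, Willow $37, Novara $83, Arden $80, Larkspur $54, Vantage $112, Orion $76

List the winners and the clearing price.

Ordering the bids: 112 (Vantage), 89 (Zephyr), 83 (Novara), 80 (Arden), 76 (Orion), 54 (Larkspur), …
Winners (4 units): Vantage, Zephyr, Novara, Arden.
Clearing price = highest rejected bid = $76.

Vantage, Zephyr, Novara, Arden; each pays $76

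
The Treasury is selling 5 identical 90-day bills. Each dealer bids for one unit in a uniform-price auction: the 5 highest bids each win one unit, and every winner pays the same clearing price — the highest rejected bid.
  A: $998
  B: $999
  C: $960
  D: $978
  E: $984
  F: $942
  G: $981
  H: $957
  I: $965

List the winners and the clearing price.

Sorting: 999 (B), 998 (A), 984 (E), 981 (G), 978 (D), 965 (I), 960 (C), …
Winners (5 units): B, A, E, G, D.
Highest unsuccessful bid: $965 → clearing price.

B, A, E, G, D; each pays $965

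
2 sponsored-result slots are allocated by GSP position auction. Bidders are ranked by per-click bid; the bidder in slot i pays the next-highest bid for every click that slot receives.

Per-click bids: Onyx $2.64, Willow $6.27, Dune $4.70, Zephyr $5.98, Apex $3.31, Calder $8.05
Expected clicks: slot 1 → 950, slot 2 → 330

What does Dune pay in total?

Sorting advertisers: $8.05 (Calder) > $6.27 (Willow) > $5.98 (Zephyr) > …
Dune ranks below slot 2 → no slot, pays nothing.

Dune pays $0.00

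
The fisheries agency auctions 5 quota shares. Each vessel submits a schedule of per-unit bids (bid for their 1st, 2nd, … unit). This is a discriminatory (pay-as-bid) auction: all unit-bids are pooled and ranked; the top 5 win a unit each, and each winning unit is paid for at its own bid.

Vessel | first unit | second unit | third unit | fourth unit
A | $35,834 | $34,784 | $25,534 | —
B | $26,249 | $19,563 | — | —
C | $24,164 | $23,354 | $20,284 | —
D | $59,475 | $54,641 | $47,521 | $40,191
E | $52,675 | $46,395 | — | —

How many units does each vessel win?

D 3, E 2

All unit-bids, highest first — top 5: 59,475 (D-1), 54,641 (D-2), 52,675 (E-1), 47,521 (D-3), 46,395 (E-2)
Next rejected bid: $40,191 (not a price — pay-as-bid).
Allocation: D 3, E 2.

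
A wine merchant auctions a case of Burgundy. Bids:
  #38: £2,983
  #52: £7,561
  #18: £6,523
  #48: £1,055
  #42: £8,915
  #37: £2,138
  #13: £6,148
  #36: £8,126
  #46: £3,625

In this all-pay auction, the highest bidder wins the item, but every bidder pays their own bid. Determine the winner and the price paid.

Sorting bids: 8,915 (#42) > 8,126 (#36) > 7,561 (#52) > 6,523 (#18) > 6,148 (#13) > 3,625 (#46) > …
#42 wins with the top bid; all bids are sunk regardless.

#42 pays £8,915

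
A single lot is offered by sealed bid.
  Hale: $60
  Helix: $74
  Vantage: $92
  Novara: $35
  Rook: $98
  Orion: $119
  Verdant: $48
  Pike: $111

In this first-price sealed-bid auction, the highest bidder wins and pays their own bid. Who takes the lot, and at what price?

First-price sealed-bid auction: the highest bidder wins and pays their own bid.
Bids ranked: 119 (Orion) > 111 (Pike) > 98 (Rook) > 92 (Vantage) > 74 (Helix) > 60 (Hale) > …
Orion is highest → pays own bid, $119.

Orion pays $119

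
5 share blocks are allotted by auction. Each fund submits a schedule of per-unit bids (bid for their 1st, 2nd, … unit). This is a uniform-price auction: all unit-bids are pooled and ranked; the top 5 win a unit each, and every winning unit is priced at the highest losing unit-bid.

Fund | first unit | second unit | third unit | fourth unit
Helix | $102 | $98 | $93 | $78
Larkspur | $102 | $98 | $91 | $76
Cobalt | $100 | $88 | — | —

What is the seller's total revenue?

Pooled unit-bids ranked (top 5): 102 (Helix-1), 102 (Larkspur-1), 100 (Cobalt-1), 98 (Helix-2), 98 (Larkspur-2)
Highest rejected unit-bid = $93.
Allocation: Cobalt 1, Helix 2, Larkspur 2. Every unit priced at $93.
Revenue = 5 × 93 = $465.

Total revenue: $465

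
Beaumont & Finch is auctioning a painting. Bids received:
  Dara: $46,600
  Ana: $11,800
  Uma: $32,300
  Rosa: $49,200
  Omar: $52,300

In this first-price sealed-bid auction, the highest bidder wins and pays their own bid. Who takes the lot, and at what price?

Bids in order: 52,300 (Omar) > 49,200 (Rosa) > 46,600 (Dara) > 32,300 (Uma) > 11,800 (Ana)
First-price: Omar pays what they bid, $52,300.

Omar pays $52,300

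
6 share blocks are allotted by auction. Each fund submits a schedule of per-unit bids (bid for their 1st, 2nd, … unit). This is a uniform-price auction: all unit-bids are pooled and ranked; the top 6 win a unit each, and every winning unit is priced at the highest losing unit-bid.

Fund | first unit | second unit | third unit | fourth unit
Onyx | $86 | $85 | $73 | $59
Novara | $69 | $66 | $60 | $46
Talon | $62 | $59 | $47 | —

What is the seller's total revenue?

Merging the schedules and taking the best 6: 86 (Onyx-1), 85 (Onyx-2), 73 (Onyx-3), 69 (Novara-1), 66 (Novara-2), 62 (Talon-1)
The (k+1)-th unit-bid is $60.
Allocation: Novara 2, Onyx 3, Talon 1. Every unit priced at $60.
Revenue = 6 × 60 = $360.

Total revenue: $360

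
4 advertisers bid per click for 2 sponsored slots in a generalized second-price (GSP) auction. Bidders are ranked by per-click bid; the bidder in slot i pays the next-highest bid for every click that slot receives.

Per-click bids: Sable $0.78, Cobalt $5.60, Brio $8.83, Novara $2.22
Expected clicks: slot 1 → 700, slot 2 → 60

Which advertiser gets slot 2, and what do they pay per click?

Cobalt; $2.22 per click

Sorting advertisers: $8.83 (Brio) > $5.60 (Cobalt) > $2.22 (Novara) > …
Slot 2 goes to the second-ranked bidder, Cobalt, who pays the next bid down: $2.22/click.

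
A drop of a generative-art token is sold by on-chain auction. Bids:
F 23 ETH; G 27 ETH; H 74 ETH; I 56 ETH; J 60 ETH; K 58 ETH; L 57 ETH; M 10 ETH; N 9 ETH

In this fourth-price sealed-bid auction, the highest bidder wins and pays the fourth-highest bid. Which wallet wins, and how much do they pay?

Sorting bids: 74 (H) > 60 (J) > 58 (K) > 57 (L) > 56 (I) > 27 (G) > …
H is highest; pays the fourth-highest bid, 57 ETH.

H pays 57 ETH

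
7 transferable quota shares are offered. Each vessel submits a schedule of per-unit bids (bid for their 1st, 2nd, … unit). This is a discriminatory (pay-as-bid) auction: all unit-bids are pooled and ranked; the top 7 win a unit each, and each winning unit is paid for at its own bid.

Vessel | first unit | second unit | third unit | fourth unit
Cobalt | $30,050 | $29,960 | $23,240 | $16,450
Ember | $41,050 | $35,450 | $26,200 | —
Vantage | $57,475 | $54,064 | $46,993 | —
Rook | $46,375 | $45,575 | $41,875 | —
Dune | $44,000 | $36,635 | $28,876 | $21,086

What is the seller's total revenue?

Total revenue: $336,357

Pooled unit-bids ranked (top 7): 57,475 (Vantage-1), 54,064 (Vantage-2), 46,993 (Vantage-3), 46,375 (Rook-1), 45,575 (Rook-2), 44,000 (Dune-1), 41,875 (Rook-3)
Next rejected bid: $41,050 (not a price — pay-as-bid).
Each winning unit pays its own bid.
Revenue = 57,475 + 54,064 + 46,993 + 46,375 + 45,575 + 44,000 + 41,875 = $336,357.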